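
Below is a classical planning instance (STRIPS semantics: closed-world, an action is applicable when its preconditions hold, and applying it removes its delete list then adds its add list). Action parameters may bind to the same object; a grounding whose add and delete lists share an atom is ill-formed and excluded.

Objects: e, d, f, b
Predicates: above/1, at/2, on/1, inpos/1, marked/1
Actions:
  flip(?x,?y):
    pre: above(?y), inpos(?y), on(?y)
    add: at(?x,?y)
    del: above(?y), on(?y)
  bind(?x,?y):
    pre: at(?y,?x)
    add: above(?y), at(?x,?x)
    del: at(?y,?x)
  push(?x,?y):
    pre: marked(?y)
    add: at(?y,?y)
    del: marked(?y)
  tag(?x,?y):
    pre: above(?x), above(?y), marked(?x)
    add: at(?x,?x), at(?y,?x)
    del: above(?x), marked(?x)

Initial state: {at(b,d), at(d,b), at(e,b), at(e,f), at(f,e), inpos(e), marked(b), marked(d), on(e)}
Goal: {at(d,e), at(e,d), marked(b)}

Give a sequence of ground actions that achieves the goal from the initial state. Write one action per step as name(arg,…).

1. bind(f,e)  →  {above(e), at(b,d), at(d,b), at(e,b), at(f,e), at(f,f), inpos(e), marked(b), marked(d), on(e)}
2. bind(b,d)  →  {above(d), above(e), at(b,b), at(b,d), at(e,b), at(f,e), at(f,f), inpos(e), marked(b), marked(d), on(e)}
3. tag(d,e)  →  {above(e), at(b,b), at(b,d), at(d,d), at(e,b), at(e,d), at(f,e), at(f,f), inpos(e), marked(b), on(e)}
4. flip(d,e)  →  {at(b,b), at(b,d), at(d,d), at(d,e), at(e,b), at(e,d), at(f,e), at(f,f), inpos(e), marked(b)}

bind(f,e); bind(b,d); tag(d,e); flip(d,e)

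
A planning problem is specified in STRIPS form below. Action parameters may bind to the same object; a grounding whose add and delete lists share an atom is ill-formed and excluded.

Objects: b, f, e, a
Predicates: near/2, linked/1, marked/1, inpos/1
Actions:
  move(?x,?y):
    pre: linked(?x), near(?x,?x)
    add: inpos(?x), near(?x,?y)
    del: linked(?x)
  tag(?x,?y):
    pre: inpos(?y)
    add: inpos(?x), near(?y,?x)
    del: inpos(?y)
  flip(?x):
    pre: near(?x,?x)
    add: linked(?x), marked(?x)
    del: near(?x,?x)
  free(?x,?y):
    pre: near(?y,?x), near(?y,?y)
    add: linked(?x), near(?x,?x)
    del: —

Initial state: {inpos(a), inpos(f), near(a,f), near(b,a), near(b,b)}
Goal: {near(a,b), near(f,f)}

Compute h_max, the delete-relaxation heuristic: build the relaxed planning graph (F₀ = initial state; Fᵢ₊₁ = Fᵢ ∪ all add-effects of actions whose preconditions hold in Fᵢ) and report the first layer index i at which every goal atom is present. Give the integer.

F0 = init (5 atoms)
F1 = F0 ∪ {inpos(b), inpos(e), linked(a), linked(b), marked(b), near(a,a), near(a,b), near(a,e), near(f,a), near(f,b), near(f,e)}  (16 atoms)
F2 = F1 ∪ {linked(e), linked(f), marked(a), near(b,e), near(b,f), near(e,a), near(e,b), near(e,e), near(e,f), near(f,f)}  (26 atoms)
goal ⊆ F2  ⇒  h_max = 2

2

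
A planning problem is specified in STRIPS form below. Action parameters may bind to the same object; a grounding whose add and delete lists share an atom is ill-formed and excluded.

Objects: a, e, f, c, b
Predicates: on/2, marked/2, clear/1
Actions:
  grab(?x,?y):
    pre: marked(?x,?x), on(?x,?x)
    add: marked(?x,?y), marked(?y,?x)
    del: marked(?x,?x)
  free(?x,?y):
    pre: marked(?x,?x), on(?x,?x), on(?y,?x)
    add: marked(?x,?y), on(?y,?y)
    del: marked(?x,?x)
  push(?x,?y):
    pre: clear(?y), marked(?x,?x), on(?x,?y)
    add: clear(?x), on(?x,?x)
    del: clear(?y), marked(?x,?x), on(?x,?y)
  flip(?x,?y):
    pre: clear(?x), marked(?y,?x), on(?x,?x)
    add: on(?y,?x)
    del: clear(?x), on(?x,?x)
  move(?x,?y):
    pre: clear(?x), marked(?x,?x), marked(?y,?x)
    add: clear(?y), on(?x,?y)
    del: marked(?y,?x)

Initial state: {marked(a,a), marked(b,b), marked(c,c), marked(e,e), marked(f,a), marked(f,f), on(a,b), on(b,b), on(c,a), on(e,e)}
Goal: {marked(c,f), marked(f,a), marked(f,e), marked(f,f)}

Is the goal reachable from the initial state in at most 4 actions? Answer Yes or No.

1. grab(e,f)  →  {marked(a,a), marked(b,b), marked(c,c), marked(e,f), marked(f,a), marked(f,e), marked(f,f), on(a,b), on(b,b), on(c,a), on(e,e)}
2. free(b,a)  →  {marked(a,a), marked(b,a), marked(c,c), marked(e,f), marked(f,a), marked(f,e), marked(f,f), on(a,a), on(a,b), on(b,b), on(c,a), on(e,e)}
3. free(a,c)  →  {marked(a,c), marked(b,a), marked(c,c), marked(e,f), marked(f,a), marked(f,e), marked(f,f), on(a,a), on(a,b), on(b,b), on(c,a), on(c,c), on(e,e)}
4. grab(c,f)  →  {marked(a,c), marked(b,a), marked(c,f), marked(e,f), marked(f,a), marked(f,c), marked(f,e), marked(f,f), on(a,a), on(a,b), on(b,b), on(c,a), on(c,c), on(e,e)}
optimal plan length = 4; 4 ≤ 4

Yes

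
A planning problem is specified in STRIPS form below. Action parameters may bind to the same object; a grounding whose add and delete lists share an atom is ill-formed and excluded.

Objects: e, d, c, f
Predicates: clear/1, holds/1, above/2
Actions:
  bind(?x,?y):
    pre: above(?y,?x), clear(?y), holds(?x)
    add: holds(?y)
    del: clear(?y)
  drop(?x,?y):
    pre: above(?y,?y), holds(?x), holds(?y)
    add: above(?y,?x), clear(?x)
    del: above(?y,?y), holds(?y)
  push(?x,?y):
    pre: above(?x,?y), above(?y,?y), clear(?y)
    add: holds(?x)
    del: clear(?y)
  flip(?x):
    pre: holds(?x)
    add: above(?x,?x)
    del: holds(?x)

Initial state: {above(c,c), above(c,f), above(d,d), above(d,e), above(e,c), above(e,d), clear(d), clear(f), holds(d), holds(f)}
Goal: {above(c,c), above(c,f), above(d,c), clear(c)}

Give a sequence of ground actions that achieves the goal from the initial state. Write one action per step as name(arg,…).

flip(f); push(c,f); drop(c,d)

1. flip(f)  →  {above(c,c), above(c,f), above(d,d), above(d,e), above(e,c), above(e,d), above(f,f), clear(d), clear(f), holds(d)}
2. push(c,f)  →  {above(c,c), above(c,f), above(d,d), above(d,e), above(e,c), above(e,d), above(f,f), clear(d), holds(c), holds(d)}
3. drop(c,d)  →  {above(c,c), above(c,f), above(d,c), above(d,e), above(e,c), above(e,d), above(f,f), clear(c), clear(d), holds(c)}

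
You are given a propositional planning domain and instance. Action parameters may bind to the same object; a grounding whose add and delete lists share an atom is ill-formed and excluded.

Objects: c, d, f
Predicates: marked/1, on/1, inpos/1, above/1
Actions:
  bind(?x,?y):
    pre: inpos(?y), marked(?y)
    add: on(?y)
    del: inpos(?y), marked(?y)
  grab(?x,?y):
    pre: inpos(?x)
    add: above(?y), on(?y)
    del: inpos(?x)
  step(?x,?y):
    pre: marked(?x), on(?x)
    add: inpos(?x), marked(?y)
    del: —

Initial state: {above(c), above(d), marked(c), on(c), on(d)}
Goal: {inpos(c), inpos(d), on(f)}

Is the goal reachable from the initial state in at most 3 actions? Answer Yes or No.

No

1. step(c,c)  →  {above(c), above(d), inpos(c), marked(c), on(c), on(d)}
2. grab(c,f)  →  {above(c), above(d), above(f), marked(c), on(c), on(d), on(f)}
3. step(c,d)  →  {above(c), above(d), above(f), inpos(c), marked(c), marked(d), on(c), on(d), on(f)}
4. step(d,c)  →  {above(c), above(d), above(f), inpos(c), inpos(d), marked(c), marked(d), on(c), on(d), on(f)}
optimal plan length = 4; 4 > 3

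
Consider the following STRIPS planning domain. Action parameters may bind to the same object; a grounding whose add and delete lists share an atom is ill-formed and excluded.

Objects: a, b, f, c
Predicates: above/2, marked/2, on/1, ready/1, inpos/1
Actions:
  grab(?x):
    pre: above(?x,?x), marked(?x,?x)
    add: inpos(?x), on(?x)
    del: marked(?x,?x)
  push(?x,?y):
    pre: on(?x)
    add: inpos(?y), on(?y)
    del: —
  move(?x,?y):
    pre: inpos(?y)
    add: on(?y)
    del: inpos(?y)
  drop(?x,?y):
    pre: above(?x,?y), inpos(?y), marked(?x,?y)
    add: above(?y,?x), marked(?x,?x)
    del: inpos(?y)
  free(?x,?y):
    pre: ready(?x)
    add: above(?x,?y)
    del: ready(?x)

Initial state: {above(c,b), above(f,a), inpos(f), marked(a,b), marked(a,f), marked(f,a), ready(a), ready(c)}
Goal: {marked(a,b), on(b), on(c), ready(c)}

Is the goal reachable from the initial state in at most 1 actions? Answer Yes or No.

No

1. move(a,f)  →  {above(c,b), above(f,a), marked(a,b), marked(a,f), marked(f,a), on(f), ready(a), ready(c)}
2. push(f,b)  →  {above(c,b), above(f,a), inpos(b), marked(a,b), marked(a,f), marked(f,a), on(b), on(f), ready(a), ready(c)}
3. push(b,c)  →  {above(c,b), above(f,a), inpos(b), inpos(c), marked(a,b), marked(a,f), marked(f,a), on(b), on(c), on(f), ready(a), ready(c)}
optimal plan length = 3; 3 > 1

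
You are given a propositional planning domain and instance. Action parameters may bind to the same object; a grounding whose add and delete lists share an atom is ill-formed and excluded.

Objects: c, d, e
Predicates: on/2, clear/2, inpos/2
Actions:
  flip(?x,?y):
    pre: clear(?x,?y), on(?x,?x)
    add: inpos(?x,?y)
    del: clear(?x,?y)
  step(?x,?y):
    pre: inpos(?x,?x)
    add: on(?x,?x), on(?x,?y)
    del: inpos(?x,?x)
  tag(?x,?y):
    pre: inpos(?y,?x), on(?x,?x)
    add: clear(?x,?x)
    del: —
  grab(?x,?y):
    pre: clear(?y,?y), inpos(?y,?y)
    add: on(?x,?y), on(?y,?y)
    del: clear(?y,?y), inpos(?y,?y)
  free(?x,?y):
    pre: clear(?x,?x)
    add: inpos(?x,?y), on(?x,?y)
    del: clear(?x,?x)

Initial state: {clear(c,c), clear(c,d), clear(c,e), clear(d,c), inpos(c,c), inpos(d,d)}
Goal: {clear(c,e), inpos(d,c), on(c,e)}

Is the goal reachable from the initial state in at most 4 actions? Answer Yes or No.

1. step(c,e)  →  {clear(c,c), clear(c,d), clear(c,e), clear(d,c), inpos(d,d), on(c,c), on(c,e)}
2. step(d,c)  →  {clear(c,c), clear(c,d), clear(c,e), clear(d,c), on(c,c), on(c,e), on(d,c), on(d,d)}
3. flip(d,c)  →  {clear(c,c), clear(c,d), clear(c,e), inpos(d,c), on(c,c), on(c,e), on(d,c), on(d,d)}
optimal plan length = 3; 3 ≤ 4

Yes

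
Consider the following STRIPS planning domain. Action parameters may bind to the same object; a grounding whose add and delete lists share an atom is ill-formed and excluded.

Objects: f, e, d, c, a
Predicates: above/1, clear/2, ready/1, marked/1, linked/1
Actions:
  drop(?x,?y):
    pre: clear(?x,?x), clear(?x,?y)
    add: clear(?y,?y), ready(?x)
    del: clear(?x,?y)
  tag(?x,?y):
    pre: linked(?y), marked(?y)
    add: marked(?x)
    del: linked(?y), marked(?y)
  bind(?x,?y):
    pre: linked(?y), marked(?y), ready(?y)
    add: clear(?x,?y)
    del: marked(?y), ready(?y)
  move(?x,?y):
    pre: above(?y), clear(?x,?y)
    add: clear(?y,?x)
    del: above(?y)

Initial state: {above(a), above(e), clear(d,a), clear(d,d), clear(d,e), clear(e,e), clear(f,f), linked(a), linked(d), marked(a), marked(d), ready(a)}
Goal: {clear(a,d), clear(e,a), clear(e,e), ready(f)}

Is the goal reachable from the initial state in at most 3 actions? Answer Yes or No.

1. drop(d,e)  →  {above(a), above(e), clear(d,a), clear(d,d), clear(e,e), clear(f,f), linked(a), linked(d), marked(a), marked(d), ready(a), ready(d)}
2. bind(f,d)  →  {above(a), above(e), clear(d,a), clear(d,d), clear(e,e), clear(f,d), clear(f,f), linked(a), linked(d), marked(a), ready(a)}
3. drop(f,d)  →  {above(a), above(e), clear(d,a), clear(d,d), clear(e,e), clear(f,f), linked(a), linked(d), marked(a), ready(a), ready(f)}
4. bind(e,a)  →  {above(a), above(e), clear(d,a), clear(d,d), clear(e,a), clear(e,e), clear(f,f), linked(a), linked(d), ready(f)}
5. move(d,a)  →  {above(e), clear(a,d), clear(d,a), clear(d,d), clear(e,a), clear(e,e), clear(f,f), linked(a), linked(d), ready(f)}
optimal plan length = 5; 5 > 3

No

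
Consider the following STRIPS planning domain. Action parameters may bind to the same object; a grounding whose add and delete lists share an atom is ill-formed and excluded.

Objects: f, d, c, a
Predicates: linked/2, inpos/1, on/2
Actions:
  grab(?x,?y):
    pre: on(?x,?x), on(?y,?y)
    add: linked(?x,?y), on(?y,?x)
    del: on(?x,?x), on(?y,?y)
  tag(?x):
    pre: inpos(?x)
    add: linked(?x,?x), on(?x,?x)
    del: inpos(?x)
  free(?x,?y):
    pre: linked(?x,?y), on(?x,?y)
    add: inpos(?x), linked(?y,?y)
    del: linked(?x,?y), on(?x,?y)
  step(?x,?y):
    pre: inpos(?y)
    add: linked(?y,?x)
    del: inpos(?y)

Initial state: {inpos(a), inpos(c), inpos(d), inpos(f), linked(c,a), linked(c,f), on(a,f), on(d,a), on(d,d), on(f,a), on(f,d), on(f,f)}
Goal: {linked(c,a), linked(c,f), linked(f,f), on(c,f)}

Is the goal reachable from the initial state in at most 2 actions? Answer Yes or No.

No

1. tag(f)  →  {inpos(a), inpos(c), inpos(d), linked(c,a), linked(c,f), linked(f,f), on(a,f), on(d,a), on(d,d), on(f,a), on(f,d), on(f,f)}
2. tag(c)  →  {inpos(a), inpos(d), linked(c,a), linked(c,c), linked(c,f), linked(f,f), on(a,f), on(c,c), on(d,a), on(d,d), on(f,a), on(f,d), on(f,f)}
3. grab(f,c)  →  {inpos(a), inpos(d), linked(c,a), linked(c,c), linked(c,f), linked(f,c), linked(f,f), on(a,f), on(c,f), on(d,a), on(d,d), on(f,a), on(f,d)}
optimal plan length = 3; 3 > 2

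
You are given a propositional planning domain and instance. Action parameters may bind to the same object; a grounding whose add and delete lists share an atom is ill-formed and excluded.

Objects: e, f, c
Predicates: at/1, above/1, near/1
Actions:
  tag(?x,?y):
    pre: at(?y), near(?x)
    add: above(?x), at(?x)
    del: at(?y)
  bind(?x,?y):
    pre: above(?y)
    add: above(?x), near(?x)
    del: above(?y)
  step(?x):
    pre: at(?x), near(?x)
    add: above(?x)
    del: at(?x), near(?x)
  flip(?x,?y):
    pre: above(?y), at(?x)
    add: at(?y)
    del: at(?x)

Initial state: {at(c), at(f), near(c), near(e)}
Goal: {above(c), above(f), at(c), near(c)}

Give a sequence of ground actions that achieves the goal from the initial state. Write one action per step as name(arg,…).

1. tag(e,f)  →  {above(e), at(c), at(e), near(c), near(e)}
2. tag(c,e)  →  {above(c), above(e), at(c), near(c), near(e)}
3. bind(f,e)  →  {above(c), above(f), at(c), near(c), near(e), near(f)}

tag(e,f); tag(c,e); bind(f,e)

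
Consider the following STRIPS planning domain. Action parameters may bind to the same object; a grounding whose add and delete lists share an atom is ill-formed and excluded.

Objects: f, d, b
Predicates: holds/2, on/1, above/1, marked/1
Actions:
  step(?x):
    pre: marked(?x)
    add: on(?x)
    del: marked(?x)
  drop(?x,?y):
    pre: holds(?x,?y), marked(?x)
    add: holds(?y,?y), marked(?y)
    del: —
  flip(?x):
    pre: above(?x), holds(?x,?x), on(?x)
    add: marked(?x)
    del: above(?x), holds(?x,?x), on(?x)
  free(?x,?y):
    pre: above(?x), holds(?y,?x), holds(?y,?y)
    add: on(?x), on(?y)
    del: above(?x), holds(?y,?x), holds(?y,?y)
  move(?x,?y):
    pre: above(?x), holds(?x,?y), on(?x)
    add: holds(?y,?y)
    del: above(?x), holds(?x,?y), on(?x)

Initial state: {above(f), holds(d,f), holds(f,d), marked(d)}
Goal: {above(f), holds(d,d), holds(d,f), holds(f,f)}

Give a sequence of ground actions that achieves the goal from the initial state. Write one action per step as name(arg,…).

1. drop(d,f)  →  {above(f), holds(d,f), holds(f,d), holds(f,f), marked(d), marked(f)}
2. drop(f,d)  →  {above(f), holds(d,d), holds(d,f), holds(f,d), holds(f,f), marked(d), marked(f)}

drop(d,f); drop(f,d)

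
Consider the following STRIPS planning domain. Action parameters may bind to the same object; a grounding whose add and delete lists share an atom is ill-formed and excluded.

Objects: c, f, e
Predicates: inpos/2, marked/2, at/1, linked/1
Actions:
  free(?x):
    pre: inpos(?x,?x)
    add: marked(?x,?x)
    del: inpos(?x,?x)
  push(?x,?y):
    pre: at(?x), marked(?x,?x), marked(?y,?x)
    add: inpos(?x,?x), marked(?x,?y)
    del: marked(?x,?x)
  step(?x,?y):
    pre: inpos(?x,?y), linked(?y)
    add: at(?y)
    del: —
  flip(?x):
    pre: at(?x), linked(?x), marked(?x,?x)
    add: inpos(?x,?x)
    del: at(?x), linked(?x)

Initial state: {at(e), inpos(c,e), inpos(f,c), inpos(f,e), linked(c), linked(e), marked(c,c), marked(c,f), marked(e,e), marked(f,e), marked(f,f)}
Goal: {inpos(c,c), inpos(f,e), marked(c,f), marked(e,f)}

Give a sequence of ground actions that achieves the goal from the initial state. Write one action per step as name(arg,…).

1. push(e,f)  →  {at(e), inpos(c,e), inpos(e,e), inpos(f,c), inpos(f,e), linked(c), linked(e), marked(c,c), marked(c,f), marked(e,f), marked(f,e), marked(f,f)}
2. step(f,c)  →  {at(c), at(e), inpos(c,e), inpos(e,e), inpos(f,c), inpos(f,e), linked(c), linked(e), marked(c,c), marked(c,f), marked(e,f), marked(f,e), marked(f,f)}
3. flip(c)  →  {at(e), inpos(c,c), inpos(c,e), inpos(e,e), inpos(f,c), inpos(f,e), linked(e), marked(c,c), marked(c,f), marked(e,f), marked(f,e), marked(f,f)}

push(e,f); step(f,c); flip(c)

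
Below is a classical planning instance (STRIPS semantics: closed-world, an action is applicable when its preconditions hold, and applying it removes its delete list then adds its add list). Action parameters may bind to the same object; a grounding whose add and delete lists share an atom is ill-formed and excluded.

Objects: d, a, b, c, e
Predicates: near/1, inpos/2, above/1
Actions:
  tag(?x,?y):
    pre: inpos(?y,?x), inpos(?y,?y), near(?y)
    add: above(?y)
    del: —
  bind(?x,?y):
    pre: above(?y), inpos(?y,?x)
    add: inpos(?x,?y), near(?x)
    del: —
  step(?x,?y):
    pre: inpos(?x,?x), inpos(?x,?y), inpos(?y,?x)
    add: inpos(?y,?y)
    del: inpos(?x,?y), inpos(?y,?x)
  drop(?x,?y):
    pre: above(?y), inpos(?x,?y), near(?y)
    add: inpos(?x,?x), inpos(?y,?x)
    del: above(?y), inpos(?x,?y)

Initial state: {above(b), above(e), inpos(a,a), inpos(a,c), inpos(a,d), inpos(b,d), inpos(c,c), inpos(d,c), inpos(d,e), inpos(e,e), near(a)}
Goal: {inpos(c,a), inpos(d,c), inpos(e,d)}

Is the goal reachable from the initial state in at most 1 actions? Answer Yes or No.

1. tag(d,a)  →  {above(a), above(b), above(e), inpos(a,a), inpos(a,c), inpos(a,d), inpos(b,d), inpos(c,c), inpos(d,c), inpos(d,e), inpos(e,e), near(a)}
2. bind(c,a)  →  {above(a), above(b), above(e), inpos(a,a), inpos(a,c), inpos(a,d), inpos(b,d), inpos(c,a), inpos(c,c), inpos(d,c), inpos(d,e), inpos(e,e), near(a), near(c)}
3. bind(e,e)  →  {above(a), above(b), above(e), inpos(a,a), inpos(a,c), inpos(a,d), inpos(b,d), inpos(c,a), inpos(c,c), inpos(d,c), inpos(d,e), inpos(e,e), near(a), near(c), near(e)}
4. drop(d,e)  →  {above(a), above(b), inpos(a,a), inpos(a,c), inpos(a,d), inpos(b,d), inpos(c,a), inpos(c,c), inpos(d,c), inpos(d,d), inpos(e,d), inpos(e,e), near(a), near(c), near(e)}
optimal plan length = 4; 4 > 1

No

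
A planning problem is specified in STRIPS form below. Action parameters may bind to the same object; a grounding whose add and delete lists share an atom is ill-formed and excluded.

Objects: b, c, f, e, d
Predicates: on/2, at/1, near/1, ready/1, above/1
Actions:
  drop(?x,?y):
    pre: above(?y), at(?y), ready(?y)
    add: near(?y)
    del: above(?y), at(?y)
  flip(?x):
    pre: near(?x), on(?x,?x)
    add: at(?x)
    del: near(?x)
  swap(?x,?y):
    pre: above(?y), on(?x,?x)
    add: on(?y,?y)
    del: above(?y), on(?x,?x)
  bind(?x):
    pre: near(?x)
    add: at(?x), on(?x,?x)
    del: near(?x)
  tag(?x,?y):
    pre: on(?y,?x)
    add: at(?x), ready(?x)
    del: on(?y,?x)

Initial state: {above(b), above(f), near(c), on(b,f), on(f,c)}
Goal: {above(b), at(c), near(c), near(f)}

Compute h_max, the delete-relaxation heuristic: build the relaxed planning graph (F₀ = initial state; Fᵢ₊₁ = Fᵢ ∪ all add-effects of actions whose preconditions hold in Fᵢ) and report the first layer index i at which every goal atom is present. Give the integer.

F0 = init (5 atoms)
F1 = F0 ∪ {at(c), at(f), on(c,c), ready(c), ready(f)}  (10 atoms)
F2 = F1 ∪ {near(f), on(b,b), on(f,f)}  (13 atoms)
goal ⊆ F2  ⇒  h_max = 2

2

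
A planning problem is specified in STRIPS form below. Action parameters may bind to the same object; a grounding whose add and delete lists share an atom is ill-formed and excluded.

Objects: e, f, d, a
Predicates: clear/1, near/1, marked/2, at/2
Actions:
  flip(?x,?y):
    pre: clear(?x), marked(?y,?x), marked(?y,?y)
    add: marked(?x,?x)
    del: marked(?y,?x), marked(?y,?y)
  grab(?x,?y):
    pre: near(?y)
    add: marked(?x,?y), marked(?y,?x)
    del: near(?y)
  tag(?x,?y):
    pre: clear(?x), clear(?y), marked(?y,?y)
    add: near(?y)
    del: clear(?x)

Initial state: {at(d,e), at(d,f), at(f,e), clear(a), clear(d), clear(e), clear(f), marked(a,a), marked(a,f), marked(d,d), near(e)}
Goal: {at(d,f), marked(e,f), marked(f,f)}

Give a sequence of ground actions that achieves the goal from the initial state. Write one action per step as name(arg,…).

1. flip(f,a)  →  {at(d,e), at(d,f), at(f,e), clear(a), clear(d), clear(e), clear(f), marked(d,d), marked(f,f), near(e)}
2. grab(f,e)  →  {at(d,e), at(d,f), at(f,e), clear(a), clear(d), clear(e), clear(f), marked(d,d), marked(e,f), marked(f,e), marked(f,f)}

flip(f,a); grab(f,e)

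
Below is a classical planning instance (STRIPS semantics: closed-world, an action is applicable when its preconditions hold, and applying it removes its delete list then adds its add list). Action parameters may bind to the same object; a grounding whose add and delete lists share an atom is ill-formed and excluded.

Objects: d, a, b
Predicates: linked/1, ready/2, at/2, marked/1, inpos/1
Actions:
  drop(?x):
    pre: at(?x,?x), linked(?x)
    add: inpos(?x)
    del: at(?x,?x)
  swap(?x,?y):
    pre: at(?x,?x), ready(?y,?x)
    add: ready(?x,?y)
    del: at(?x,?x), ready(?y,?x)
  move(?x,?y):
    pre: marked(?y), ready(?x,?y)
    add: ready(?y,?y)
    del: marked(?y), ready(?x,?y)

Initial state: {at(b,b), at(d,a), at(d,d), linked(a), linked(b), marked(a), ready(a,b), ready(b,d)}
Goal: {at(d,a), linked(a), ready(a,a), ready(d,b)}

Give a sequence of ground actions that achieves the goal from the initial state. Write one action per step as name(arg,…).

1. swap(d,b)  →  {at(b,b), at(d,a), linked(a), linked(b), marked(a), ready(a,b), ready(d,b)}
2. swap(b,a)  →  {at(d,a), linked(a), linked(b), marked(a), ready(b,a), ready(d,b)}
3. move(b,a)  →  {at(d,a), linked(a), linked(b), ready(a,a), ready(d,b)}

swap(d,b); swap(b,a); move(b,a)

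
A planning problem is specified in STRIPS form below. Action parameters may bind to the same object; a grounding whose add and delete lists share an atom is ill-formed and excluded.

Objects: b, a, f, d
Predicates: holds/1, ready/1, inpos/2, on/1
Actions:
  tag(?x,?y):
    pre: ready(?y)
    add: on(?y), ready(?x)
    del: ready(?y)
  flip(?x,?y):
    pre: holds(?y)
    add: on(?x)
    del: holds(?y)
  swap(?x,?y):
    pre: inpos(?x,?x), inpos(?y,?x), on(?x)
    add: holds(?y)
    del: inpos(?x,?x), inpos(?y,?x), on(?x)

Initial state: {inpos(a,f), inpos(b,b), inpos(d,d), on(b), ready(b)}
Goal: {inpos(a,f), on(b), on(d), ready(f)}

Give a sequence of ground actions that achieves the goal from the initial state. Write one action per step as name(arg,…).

1. tag(d,b)  →  {inpos(a,f), inpos(b,b), inpos(d,d), on(b), ready(d)}
2. tag(f,d)  →  {inpos(a,f), inpos(b,b), inpos(d,d), on(b), on(d), ready(f)}

tag(d,b); tag(f,d)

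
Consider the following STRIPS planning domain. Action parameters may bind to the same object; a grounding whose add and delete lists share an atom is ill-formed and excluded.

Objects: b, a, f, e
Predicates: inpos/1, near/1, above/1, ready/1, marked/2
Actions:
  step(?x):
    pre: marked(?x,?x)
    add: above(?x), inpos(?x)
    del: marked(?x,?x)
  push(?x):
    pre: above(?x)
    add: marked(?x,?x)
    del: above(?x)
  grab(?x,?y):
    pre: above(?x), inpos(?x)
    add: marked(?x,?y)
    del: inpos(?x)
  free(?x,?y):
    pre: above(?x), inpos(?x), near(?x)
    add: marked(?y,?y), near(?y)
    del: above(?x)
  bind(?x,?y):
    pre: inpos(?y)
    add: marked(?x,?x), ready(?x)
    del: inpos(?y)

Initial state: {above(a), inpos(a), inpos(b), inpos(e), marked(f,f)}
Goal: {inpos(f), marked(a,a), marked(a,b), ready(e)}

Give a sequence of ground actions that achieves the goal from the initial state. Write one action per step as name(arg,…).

1. step(f)  →  {above(a), above(f), inpos(a), inpos(b), inpos(e), inpos(f)}
2. grab(a,b)  →  {above(a), above(f), inpos(b), inpos(e), inpos(f), marked(a,b)}
3. push(a)  →  {above(f), inpos(b), inpos(e), inpos(f), marked(a,a), marked(a,b)}
4. bind(e,b)  →  {above(f), inpos(e), inpos(f), marked(a,a), marked(a,b), marked(e,e), ready(e)}

step(f); grab(a,b); push(a); bind(e,b)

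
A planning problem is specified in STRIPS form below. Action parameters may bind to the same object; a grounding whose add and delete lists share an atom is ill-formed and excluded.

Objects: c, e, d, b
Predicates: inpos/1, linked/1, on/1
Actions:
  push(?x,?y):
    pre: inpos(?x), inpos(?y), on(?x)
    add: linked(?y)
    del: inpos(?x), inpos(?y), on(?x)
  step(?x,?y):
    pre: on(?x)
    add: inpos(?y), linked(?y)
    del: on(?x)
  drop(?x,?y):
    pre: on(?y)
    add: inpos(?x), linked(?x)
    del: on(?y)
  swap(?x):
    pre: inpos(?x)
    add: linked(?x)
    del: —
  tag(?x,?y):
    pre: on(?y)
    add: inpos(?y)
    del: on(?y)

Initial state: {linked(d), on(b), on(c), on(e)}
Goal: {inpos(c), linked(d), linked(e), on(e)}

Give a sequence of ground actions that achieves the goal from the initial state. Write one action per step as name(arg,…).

1. step(c,c)  →  {inpos(c), linked(c), linked(d), on(b), on(e)}
2. step(b,e)  →  {inpos(c), inpos(e), linked(c), linked(d), linked(e), on(e)}

step(c,c); step(b,e)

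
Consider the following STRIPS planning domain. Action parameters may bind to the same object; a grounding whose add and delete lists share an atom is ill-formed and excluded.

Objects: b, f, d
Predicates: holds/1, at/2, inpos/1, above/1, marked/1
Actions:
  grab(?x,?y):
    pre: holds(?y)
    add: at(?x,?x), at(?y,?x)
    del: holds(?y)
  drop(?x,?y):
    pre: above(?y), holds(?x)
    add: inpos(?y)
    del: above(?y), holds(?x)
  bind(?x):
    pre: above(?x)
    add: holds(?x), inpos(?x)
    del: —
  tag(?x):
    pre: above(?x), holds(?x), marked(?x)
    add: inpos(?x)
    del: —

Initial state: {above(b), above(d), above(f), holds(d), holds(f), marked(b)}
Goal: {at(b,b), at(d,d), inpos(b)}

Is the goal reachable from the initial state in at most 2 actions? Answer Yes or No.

1. grab(b,f)  →  {above(b), above(d), above(f), at(b,b), at(f,b), holds(d), marked(b)}
2. grab(d,d)  →  {above(b), above(d), above(f), at(b,b), at(d,d), at(f,b), marked(b)}
3. bind(b)  →  {above(b), above(d), above(f), at(b,b), at(d,d), at(f,b), holds(b), inpos(b), marked(b)}
optimal plan length = 3; 3 > 2

No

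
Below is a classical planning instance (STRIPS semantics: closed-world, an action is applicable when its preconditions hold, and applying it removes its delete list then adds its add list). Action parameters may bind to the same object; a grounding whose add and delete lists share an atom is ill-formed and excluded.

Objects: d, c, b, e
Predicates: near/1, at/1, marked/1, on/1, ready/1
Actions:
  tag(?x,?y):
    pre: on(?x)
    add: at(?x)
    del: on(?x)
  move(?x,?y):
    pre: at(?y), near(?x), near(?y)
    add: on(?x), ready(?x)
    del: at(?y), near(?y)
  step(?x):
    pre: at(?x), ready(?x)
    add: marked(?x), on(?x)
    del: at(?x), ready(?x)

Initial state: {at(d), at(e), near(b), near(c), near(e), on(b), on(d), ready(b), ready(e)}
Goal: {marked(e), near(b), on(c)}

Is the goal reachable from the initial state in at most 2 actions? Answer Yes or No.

1. step(e)  →  {at(d), marked(e), near(b), near(c), near(e), on(b), on(d), on(e), ready(b)}
2. tag(e,d)  →  {at(d), at(e), marked(e), near(b), near(c), near(e), on(b), on(d), ready(b)}
3. move(c,e)  →  {at(d), marked(e), near(b), near(c), on(b), on(c), on(d), ready(b), ready(c)}
optimal plan length = 3; 3 > 2

No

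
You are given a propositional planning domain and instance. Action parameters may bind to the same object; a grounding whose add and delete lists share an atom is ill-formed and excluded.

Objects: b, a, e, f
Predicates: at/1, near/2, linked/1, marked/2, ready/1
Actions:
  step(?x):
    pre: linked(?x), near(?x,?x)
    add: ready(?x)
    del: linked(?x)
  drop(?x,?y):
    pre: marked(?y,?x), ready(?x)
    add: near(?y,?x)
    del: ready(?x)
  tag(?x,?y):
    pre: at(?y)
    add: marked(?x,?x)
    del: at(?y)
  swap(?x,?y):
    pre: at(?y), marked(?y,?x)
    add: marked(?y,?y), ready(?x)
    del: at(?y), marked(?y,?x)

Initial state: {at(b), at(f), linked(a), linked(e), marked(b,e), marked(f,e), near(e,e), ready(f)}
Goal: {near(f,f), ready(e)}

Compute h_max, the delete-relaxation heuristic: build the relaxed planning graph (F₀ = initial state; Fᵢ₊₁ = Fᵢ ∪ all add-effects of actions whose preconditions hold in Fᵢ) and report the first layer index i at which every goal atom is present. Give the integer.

2

F0 = init (8 atoms)
F1 = F0 ∪ {marked(a,a), marked(b,b), marked(e,e), marked(f,f), ready(e)}  (13 atoms)
F2 = F1 ∪ {near(b,e), near(f,e), near(f,f)}  (16 atoms)
goal ⊆ F2  ⇒  h_max = 2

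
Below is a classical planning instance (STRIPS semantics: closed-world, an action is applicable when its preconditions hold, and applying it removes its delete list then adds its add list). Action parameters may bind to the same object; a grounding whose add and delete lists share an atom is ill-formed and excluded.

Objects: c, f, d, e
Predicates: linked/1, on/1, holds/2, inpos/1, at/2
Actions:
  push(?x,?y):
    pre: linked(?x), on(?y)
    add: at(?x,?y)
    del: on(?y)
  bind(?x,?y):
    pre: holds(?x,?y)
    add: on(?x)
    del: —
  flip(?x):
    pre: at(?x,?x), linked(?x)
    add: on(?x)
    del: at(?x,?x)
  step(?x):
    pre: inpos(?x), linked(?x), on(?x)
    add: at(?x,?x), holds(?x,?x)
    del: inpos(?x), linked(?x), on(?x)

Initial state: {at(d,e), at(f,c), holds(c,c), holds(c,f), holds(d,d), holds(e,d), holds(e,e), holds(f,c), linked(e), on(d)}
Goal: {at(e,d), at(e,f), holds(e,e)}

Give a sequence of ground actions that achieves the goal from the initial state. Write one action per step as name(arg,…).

push(e,d); bind(f,c); push(e,f)

1. push(e,d)  →  {at(d,e), at(e,d), at(f,c), holds(c,c), holds(c,f), holds(d,d), holds(e,d), holds(e,e), holds(f,c), linked(e)}
2. bind(f,c)  →  {at(d,e), at(e,d), at(f,c), holds(c,c), holds(c,f), holds(d,d), holds(e,d), holds(e,e), holds(f,c), linked(e), on(f)}
3. push(e,f)  →  {at(d,e), at(e,d), at(e,f), at(f,c), holds(c,c), holds(c,f), holds(d,d), holds(e,d), holds(e,e), holds(f,c), linked(e)}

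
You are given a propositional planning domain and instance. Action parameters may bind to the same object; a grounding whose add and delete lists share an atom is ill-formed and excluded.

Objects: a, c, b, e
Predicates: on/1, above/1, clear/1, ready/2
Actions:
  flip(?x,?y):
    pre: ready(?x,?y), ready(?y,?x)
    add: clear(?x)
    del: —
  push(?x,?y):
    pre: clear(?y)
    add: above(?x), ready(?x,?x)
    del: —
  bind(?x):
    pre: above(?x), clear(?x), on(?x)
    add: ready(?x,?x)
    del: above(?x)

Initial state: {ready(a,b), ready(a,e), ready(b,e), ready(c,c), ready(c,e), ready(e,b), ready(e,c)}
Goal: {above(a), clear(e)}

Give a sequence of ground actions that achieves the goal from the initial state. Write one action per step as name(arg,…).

flip(e,c); push(a,e)

1. flip(e,c)  →  {clear(e), ready(a,b), ready(a,e), ready(b,e), ready(c,c), ready(c,e), ready(e,b), ready(e,c)}
2. push(a,e)  →  {above(a), clear(e), ready(a,a), ready(a,b), ready(a,e), ready(b,e), ready(c,c), ready(c,e), ready(e,b), ready(e,c)}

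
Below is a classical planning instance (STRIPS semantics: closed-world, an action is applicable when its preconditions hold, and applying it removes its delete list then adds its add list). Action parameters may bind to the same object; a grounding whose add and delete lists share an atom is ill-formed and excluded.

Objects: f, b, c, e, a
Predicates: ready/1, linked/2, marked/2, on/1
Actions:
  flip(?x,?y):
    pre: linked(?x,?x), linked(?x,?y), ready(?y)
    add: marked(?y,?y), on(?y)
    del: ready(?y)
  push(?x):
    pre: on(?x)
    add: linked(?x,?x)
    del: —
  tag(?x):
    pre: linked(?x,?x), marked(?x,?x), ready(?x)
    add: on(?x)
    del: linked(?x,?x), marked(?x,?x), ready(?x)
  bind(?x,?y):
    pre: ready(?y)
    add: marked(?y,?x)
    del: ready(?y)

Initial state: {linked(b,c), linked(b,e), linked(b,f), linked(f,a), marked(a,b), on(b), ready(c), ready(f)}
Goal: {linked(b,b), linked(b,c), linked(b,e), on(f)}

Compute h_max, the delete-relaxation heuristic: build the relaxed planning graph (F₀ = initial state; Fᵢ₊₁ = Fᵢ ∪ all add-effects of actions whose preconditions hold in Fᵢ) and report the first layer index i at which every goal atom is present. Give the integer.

2

F0 = init (8 atoms)
F1 = F0 ∪ {linked(b,b), marked(c,a), marked(c,b), marked(c,c), marked(c,e), marked(c,f), marked(f,a), marked(f,b), marked(f,c), marked(f,e), marked(f,f)}  (19 atoms)
F2 = F1 ∪ {on(c), on(f)}  (21 atoms)
goal ⊆ F2  ⇒  h_max = 2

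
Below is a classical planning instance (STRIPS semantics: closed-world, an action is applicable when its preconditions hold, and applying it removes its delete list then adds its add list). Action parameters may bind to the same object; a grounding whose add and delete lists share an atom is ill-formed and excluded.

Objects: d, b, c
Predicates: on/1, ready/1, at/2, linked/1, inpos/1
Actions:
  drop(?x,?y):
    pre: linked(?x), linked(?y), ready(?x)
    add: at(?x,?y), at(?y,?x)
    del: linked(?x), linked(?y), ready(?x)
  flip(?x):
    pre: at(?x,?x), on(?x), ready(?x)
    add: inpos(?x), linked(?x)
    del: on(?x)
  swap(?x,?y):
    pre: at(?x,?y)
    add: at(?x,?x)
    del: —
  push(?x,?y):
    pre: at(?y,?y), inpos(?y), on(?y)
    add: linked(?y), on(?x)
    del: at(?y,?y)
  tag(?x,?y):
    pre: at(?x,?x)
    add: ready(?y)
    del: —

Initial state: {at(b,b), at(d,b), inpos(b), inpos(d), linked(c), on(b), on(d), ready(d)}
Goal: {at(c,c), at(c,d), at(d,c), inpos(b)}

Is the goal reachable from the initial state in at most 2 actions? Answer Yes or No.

1. swap(d,b)  →  {at(b,b), at(d,b), at(d,d), inpos(b), inpos(d), linked(c), on(b), on(d), ready(d)}
2. flip(d)  →  {at(b,b), at(d,b), at(d,d), inpos(b), inpos(d), linked(c), linked(d), on(b), ready(d)}
3. drop(d,c)  →  {at(b,b), at(c,d), at(d,b), at(d,c), at(d,d), inpos(b), inpos(d), on(b)}
4. swap(c,d)  →  {at(b,b), at(c,c), at(c,d), at(d,b), at(d,c), at(d,d), inpos(b), inpos(d), on(b)}
optimal plan length = 4; 4 > 2

No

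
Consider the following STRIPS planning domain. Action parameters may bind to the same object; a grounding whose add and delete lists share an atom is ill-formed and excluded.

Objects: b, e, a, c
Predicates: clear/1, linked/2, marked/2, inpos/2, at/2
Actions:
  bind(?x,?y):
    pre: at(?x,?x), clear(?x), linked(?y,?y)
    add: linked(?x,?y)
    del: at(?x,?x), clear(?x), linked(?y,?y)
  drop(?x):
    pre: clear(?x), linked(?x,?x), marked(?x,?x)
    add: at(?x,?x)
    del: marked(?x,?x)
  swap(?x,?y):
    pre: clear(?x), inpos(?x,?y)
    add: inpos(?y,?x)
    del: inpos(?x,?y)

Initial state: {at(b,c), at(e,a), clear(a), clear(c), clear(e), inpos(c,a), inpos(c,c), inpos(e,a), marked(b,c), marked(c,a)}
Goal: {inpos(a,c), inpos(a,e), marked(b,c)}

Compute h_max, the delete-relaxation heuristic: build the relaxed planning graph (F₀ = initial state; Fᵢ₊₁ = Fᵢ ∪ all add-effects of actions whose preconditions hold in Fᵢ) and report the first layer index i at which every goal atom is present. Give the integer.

1

F0 = init (10 atoms)
F1 = F0 ∪ {inpos(a,c), inpos(a,e)}  (12 atoms)
goal ⊆ F1  ⇒  h_max = 1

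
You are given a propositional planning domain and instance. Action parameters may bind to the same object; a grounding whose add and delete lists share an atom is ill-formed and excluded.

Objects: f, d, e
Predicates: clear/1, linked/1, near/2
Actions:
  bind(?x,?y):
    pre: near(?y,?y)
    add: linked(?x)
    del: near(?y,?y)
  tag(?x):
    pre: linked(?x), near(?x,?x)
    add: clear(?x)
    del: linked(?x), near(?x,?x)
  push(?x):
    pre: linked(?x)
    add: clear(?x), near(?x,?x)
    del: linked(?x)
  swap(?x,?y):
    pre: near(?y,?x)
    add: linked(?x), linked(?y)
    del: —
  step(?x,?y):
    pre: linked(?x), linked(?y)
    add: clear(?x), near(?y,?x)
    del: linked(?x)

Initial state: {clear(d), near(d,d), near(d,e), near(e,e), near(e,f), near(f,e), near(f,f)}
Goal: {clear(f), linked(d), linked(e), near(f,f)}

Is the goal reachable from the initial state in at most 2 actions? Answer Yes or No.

1. bind(f,f)  →  {clear(d), linked(f), near(d,d), near(d,e), near(e,e), near(e,f), near(f,e)}
2. push(f)  →  {clear(d), clear(f), near(d,d), near(d,e), near(e,e), near(e,f), near(f,e), near(f,f)}
3. swap(e,d)  →  {clear(d), clear(f), linked(d), linked(e), near(d,d), near(d,e), near(e,e), near(e,f), near(f,e), near(f,f)}
optimal plan length = 3; 3 > 2

No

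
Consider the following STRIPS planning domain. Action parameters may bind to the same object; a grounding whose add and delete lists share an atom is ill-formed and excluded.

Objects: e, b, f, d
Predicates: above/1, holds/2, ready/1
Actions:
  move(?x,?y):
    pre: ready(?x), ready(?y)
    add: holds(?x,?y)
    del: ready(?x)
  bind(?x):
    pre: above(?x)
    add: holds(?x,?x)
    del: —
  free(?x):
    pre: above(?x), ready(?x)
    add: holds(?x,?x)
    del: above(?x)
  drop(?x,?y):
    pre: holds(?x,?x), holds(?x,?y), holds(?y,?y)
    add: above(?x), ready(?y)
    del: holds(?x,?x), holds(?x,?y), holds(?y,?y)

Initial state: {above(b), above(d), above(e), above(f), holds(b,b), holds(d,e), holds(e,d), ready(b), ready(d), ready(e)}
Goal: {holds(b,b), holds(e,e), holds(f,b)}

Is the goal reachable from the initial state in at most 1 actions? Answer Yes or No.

1. move(e,e)  →  {above(b), above(d), above(e), above(f), holds(b,b), holds(d,e), holds(e,d), holds(e,e), ready(b), ready(d)}
2. bind(f)  →  {above(b), above(d), above(e), above(f), holds(b,b), holds(d,e), holds(e,d), holds(e,e), holds(f,f), ready(b), ready(d)}
3. drop(f,f)  →  {above(b), above(d), above(e), above(f), holds(b,b), holds(d,e), holds(e,d), holds(e,e), ready(b), ready(d), ready(f)}
4. move(f,b)  →  {above(b), above(d), above(e), above(f), holds(b,b), holds(d,e), holds(e,d), holds(e,e), holds(f,b), ready(b), ready(d)}
optimal plan length = 4; 4 > 1

No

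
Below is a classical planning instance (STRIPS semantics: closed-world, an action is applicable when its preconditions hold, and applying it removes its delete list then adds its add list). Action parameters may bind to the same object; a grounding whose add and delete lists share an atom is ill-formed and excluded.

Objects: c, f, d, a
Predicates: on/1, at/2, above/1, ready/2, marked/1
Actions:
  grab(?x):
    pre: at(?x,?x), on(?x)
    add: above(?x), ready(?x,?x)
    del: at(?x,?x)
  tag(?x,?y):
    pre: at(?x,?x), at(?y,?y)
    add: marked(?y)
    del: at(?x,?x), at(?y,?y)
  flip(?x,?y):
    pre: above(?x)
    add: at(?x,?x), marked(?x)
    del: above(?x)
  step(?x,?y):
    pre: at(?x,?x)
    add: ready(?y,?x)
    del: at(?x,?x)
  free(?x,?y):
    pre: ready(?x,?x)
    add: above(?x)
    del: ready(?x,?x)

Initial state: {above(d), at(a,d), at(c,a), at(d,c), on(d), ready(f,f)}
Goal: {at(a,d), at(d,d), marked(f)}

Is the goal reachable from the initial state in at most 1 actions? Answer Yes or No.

1. flip(d,c)  →  {at(a,d), at(c,a), at(d,c), at(d,d), marked(d), on(d), ready(f,f)}
2. free(f,c)  →  {above(f), at(a,d), at(c,a), at(d,c), at(d,d), marked(d), on(d)}
3. flip(f,c)  →  {at(a,d), at(c,a), at(d,c), at(d,d), at(f,f), marked(d), marked(f), on(d)}
optimal plan length = 3; 3 > 1

No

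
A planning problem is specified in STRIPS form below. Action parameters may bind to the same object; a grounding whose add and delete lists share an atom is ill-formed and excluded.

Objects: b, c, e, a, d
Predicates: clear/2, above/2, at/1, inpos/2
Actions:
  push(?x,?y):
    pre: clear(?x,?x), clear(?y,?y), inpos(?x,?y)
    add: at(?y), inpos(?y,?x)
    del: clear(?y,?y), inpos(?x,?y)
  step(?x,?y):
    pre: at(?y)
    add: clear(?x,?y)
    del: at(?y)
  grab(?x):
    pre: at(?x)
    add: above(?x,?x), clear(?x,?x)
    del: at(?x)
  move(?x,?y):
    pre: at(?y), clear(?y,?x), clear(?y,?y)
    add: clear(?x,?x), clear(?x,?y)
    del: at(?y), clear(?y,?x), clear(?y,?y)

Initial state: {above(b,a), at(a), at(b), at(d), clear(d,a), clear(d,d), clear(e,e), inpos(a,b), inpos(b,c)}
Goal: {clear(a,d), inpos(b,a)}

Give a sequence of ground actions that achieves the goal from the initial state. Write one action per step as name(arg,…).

step(b,b); move(a,d); push(a,b)

1. step(b,b)  →  {above(b,a), at(a), at(d), clear(b,b), clear(d,a), clear(d,d), clear(e,e), inpos(a,b), inpos(b,c)}
2. move(a,d)  →  {above(b,a), at(a), clear(a,a), clear(a,d), clear(b,b), clear(e,e), inpos(a,b), inpos(b,c)}
3. push(a,b)  →  {above(b,a), at(a), at(b), clear(a,a), clear(a,d), clear(e,e), inpos(b,a), inpos(b,c)}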